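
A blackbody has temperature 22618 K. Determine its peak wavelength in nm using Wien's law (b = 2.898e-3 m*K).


lam_max = b / T = 2.898e-3 / 22618 = 1.281e-07 m = 128.128 nm

128.128 nm


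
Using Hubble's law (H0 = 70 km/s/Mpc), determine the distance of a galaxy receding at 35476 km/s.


d = v / H0 = 35476 / 70 = 506.8

506.8 Mpc


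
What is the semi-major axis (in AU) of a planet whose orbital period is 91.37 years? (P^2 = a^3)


a = P^(2/3) = 91.37^(2/3) = 20.2863

20.2863 AU


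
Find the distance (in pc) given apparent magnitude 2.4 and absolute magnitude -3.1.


d = 10^((m - M + 5)/5) = 10^((2.4 - -3.1 + 5)/5) = 125.8925

125.8925 pc


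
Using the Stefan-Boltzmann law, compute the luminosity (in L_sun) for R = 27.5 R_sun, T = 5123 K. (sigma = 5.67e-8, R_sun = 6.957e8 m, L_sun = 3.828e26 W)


R = 27.5 * 6.957e8 m = 1.913175e+10 m. L = 4*pi*R^2*sigma*T^4 = 4*pi*(1.913175e+10)^2 * 5.67e-8 * 5123^4 = 1.796386327e+29 W. L/L_sun = 1.796386327e+29 / 3.828e26 = 469.2754

469.2754 L_sun


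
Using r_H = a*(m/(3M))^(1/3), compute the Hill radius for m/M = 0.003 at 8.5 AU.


r_H = a * (m/3M)^(1/3) = 8.5 * (0.003/3)^(1/3) = 0.85

0.85 AU


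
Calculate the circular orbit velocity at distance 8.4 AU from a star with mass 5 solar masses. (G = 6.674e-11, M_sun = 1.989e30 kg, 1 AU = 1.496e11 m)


v = sqrt(GM/r) = sqrt(6.674e-11 * 9.945e+30 / 1.257e+12) = 22982.1183

22982.1183 m/s


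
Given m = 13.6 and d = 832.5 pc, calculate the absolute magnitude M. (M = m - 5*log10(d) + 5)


M = m - 5*log10(d) + 5 = 13.6 - 5*log10(832.5) + 5 = 3.9981

3.9981


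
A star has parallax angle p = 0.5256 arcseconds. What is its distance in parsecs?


d = 1/p = 1/0.5256 = 1.9026

1.9026 pc


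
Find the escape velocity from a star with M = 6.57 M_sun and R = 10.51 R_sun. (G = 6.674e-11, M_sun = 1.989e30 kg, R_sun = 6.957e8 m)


M = 6.57 * 1.989e30 kg = 1.306773e+31 kg; R = 10.51 * 6.957e8 m = 7.311807e+09 m. v_esc = sqrt(2GM/R) = sqrt(2 * 6.674e-11 * 1.306773e+31 / 7.311807e+09) = 488422.6725

488422.6725 m/s


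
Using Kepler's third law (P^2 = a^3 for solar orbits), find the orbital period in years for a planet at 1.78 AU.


P = a^(3/2) = 1.78^1.5 = 2.3748

2.3748 years


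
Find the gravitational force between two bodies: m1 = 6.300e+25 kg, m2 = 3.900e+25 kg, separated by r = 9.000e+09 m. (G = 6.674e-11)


F = G*m1*m2/r^2 = 6.674e-11 * 6.300e+25 * 3.900e+25 / (9.000e+09)^2 = 6.674e-11 * 2.457e+51 / 8.100e+19 = 2.024e+21

2.024e+21 N


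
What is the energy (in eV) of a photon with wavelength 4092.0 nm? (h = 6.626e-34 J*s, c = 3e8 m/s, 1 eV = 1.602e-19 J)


E = hc/lambda = 6.626e-34 * 3e8 / 4.092e-06 = 4.858e-20 J = 0.3032 eV

0.3032 eV


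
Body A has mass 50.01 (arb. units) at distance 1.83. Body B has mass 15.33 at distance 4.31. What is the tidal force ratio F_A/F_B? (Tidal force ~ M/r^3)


Ratio = (M1/r1^3) / (M2/r2^3) = (50.01/1.83^3) / (15.33/4.31^3) = 42.618

42.618


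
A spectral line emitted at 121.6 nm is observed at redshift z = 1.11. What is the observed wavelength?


lam_obs = lam_emit * (1 + z) = 121.6 * (1 + 1.11) = 256.576

256.576 nm


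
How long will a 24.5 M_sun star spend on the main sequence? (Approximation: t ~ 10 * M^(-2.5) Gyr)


t = 10 * M^(-2.5) = 10 * 24.5^(-2.5) = 0.0034

0.0034 Gyr


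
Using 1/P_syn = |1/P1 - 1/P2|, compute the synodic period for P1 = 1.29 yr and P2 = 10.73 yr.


1/P_syn = |1/P1 - 1/P2| = |1/1.29 - 1/10.73| => P_syn = 1.4663

1.4663 years


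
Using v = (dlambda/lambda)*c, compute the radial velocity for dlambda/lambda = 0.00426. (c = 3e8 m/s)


v = (dlambda/lambda) * c = 0.00426 * 3e8 = 1.278e+06

1.278e+06 m/s


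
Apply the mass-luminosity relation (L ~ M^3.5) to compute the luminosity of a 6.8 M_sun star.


L/L_sun = (M/M_sun)^3.5 = 6.8^3.5 = 819.9383

819.9383 L_sun


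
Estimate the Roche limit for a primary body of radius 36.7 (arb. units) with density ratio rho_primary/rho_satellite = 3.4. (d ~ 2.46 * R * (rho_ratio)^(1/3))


d_Roche = 2.46 * 36.7 * 3.4^(1/3) = 135.7566

135.7566


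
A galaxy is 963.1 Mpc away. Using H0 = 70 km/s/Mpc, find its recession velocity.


v = H0 * d = 70 * 963.1 = 67417.0

67417.0 km/s


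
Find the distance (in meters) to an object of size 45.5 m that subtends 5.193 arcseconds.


D = size / theta_rad, theta_rad = 5.193 * pi/(180*3600) = 2.518e-05, D = 1.807e+06

1.807e+06 m


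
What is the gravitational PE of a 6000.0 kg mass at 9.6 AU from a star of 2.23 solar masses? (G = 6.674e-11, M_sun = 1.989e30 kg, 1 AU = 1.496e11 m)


M = 2.23 * 1.989e30 kg = 4.43547e+30 kg; r = 9.6 AU * 1.496e11 m/AU = 1.43616e+12 m. U = -GM*m/r = -(6.674e-11 * 4.43547e+30 * 6000.0) / 1.43616e+12 = -1.237e+12

-1.237e+12 J


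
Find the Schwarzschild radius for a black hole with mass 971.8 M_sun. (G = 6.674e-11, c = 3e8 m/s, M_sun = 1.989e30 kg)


M = 971.8 * 1.989e30 kg = 1.9329102e+33 kg. rs = 2GM/c^2 = 2 * 6.674e-11 * 1.9329102e+33 / (3e8)^2 = 2.867e+06

2.867e+06 m


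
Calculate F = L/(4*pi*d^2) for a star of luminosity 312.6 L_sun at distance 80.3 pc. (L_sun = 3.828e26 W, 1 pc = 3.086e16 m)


F = L / (4*pi*d^2) = 1.197e+29 / (4*pi*(2.478e+18)^2) = 1.551e-09

1.551e-09 W/m^2


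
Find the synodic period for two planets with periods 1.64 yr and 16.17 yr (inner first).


1/P_syn = |1/P1 - 1/P2| = |1/1.64 - 1/16.17| => P_syn = 1.8251

1.8251 years


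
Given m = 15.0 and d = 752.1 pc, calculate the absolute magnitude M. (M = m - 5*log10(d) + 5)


M = m - 5*log10(d) + 5 = 15.0 - 5*log10(752.1) + 5 = 5.6186

5.6186


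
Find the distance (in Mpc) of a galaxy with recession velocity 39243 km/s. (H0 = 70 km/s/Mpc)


d = v / H0 = 39243 / 70 = 560.6143

560.6143 Mpc


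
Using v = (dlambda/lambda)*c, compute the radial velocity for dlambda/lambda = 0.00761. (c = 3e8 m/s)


v = (dlambda/lambda) * c = 0.00761 * 3e8 = 2.283e+06

2.283e+06 m/s


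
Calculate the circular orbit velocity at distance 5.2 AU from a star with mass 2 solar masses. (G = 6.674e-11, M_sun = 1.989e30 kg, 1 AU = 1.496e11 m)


v = sqrt(GM/r) = sqrt(6.674e-11 * 3.978e+30 / 7.779e+11) = 18473.8759

18473.8759 m/s


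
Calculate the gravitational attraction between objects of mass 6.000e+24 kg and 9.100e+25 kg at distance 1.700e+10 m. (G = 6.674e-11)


F = G*m1*m2/r^2 = 6.674e-11 * 6.000e+24 * 9.100e+25 / (1.700e+10)^2 = 6.674e-11 * 5.460e+50 / 2.890e+20 = 1.261e+20

1.261e+20 N


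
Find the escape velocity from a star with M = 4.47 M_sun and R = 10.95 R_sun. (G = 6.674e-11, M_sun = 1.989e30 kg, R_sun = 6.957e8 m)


M = 4.47 * 1.989e30 kg = 8.89083e+30 kg; R = 10.95 * 6.957e8 m = 7.617915e+09 m. v_esc = sqrt(2GM/R) = sqrt(2 * 6.674e-11 * 8.89083e+30 / 7.617915e+09) = 394694.6056

394694.6056 m/s


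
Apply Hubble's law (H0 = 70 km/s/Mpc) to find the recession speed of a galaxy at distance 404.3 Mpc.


v = H0 * d = 70 * 404.3 = 28301.0

28301.0 km/s


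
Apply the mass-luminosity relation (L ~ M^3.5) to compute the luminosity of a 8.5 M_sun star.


L/L_sun = (M/M_sun)^3.5 = 8.5^3.5 = 1790.4667

1790.4667 L_sun


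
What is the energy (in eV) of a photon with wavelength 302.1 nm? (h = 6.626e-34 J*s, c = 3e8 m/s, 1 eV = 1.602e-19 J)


E = hc/lambda = 6.626e-34 * 3e8 / 3.021e-07 = 6.580e-19 J = 4.1073 eV

4.1073 eV


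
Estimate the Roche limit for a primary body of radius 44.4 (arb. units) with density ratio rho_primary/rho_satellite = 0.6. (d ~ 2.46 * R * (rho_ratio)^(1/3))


d_Roche = 2.46 * 44.4 * 0.6^(1/3) = 92.1231

92.1231


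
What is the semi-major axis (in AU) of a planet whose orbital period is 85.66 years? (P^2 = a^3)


a = P^(2/3) = 85.66^(2/3) = 19.4321

19.4321 AU


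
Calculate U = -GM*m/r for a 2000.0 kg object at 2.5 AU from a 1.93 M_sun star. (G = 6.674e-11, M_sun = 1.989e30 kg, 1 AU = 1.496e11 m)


M = 1.93 * 1.989e30 kg = 3.83877e+30 kg; r = 2.5 AU * 1.496e11 m/AU = 3.74e+11 m. U = -GM*m/r = -(6.674e-11 * 3.83877e+30 * 2000.0) / 3.74e+11 = -1.370e+12

-1.370e+12 J


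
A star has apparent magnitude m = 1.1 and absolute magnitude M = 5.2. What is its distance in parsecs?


d = 10^((m - M + 5)/5) = 10^((1.1 - 5.2 + 5)/5) = 1.5136

1.5136 pc


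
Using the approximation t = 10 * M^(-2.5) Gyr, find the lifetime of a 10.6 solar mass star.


t = 10 * M^(-2.5) = 10 * 10.6^(-2.5) = 0.0273

0.0273 Gyr


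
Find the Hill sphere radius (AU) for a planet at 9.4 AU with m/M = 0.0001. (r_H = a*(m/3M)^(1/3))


r_H = a * (m/3M)^(1/3) = 9.4 * (0.0001/3)^(1/3) = 0.3025

0.3025 AU


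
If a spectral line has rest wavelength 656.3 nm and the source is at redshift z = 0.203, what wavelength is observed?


lam_obs = lam_emit * (1 + z) = 656.3 * (1 + 0.203) = 789.5289

789.5289 nm


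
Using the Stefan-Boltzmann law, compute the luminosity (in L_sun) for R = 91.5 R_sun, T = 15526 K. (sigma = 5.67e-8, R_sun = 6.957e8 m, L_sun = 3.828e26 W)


R = 91.5 * 6.957e8 m = 6.365655e+10 m. L = 4*pi*R^2*sigma*T^4 = 4*pi*(6.365655e+10)^2 * 5.67e-8 * 15526^4 = 1.677712132e+32 W. L/L_sun = 1.677712132e+32 / 3.828e26 = 438273.8067

438273.8067 L_sun


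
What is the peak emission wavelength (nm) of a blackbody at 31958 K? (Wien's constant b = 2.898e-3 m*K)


lam_max = b / T = 2.898e-3 / 31958 = 9.068e-08 m = 90.6815 nm

90.6815 nm


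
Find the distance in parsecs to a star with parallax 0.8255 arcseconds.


d = 1/p = 1/0.8255 = 1.2114

1.2114 pc


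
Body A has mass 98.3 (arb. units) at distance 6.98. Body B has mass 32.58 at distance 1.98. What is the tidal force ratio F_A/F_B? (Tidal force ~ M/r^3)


Ratio = (M1/r1^3) / (M2/r2^3) = (98.3/6.98^3) / (32.58/1.98^3) = 0.0689

0.0689


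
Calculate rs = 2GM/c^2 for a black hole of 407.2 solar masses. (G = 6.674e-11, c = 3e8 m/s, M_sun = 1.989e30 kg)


M = 407.2 * 1.989e30 kg = 8.099208e+32 kg. rs = 2GM/c^2 = 2 * 6.674e-11 * 8.099208e+32 / (3e8)^2 = 1.201e+06

1.201e+06 m


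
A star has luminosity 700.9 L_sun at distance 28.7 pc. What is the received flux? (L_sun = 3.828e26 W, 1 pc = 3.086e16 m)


F = L / (4*pi*d^2) = 2.683e+29 / (4*pi*(8.857e+17)^2) = 2.722e-08

2.722e-08 W/m^2


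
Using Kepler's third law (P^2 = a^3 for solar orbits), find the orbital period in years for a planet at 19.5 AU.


P = a^(3/2) = 19.5^1.5 = 86.1097

86.1097 years


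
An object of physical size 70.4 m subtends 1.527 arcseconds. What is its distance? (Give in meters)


D = size / theta_rad, theta_rad = 1.527 * pi/(180*3600) = 7.403e-06, D = 9.510e+06

9.510e+06 m


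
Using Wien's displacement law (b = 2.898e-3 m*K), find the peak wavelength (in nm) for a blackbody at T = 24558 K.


lam_max = b / T = 2.898e-3 / 24558 = 1.180e-07 m = 118.0064 nm

118.0064 nm


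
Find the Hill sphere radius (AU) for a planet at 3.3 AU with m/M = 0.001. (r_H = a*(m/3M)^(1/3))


r_H = a * (m/3M)^(1/3) = 3.3 * (0.001/3)^(1/3) = 0.2288

0.2288 AU


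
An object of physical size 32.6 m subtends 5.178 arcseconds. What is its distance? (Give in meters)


D = size / theta_rad, theta_rad = 5.178 * pi/(180*3600) = 2.510e-05, D = 1.299e+06

1.299e+06 m


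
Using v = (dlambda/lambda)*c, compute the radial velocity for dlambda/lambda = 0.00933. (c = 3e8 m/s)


v = (dlambda/lambda) * c = 0.00933 * 3e8 = 2.799e+06

2.799e+06 m/s


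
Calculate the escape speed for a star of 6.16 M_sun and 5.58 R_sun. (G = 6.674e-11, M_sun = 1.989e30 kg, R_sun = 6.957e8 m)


M = 6.16 * 1.989e30 kg = 1.225224e+31 kg; R = 5.58 * 6.957e8 m = 3.882006e+09 m. v_esc = sqrt(2GM/R) = sqrt(2 * 6.674e-11 * 1.225224e+31 / 3.882006e+09) = 649064.3342

649064.3342 m/s


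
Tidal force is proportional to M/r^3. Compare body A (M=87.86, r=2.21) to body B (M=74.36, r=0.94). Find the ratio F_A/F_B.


Ratio = (M1/r1^3) / (M2/r2^3) = (87.86/2.21^3) / (74.36/0.94^3) = 0.0909

0.0909


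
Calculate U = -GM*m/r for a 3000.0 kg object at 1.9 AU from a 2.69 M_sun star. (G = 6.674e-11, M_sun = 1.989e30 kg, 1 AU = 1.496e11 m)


M = 2.69 * 1.989e30 kg = 5.35041e+30 kg; r = 1.9 AU * 1.496e11 m/AU = 2.8424e+11 m. U = -GM*m/r = -(6.674e-11 * 5.35041e+30 * 3000.0) / 2.8424e+11 = -3.769e+12

-3.769e+12 J


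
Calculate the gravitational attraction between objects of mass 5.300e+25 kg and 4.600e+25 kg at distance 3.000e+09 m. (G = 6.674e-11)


F = G*m1*m2/r^2 = 6.674e-11 * 5.300e+25 * 4.600e+25 / (3.000e+09)^2 = 6.674e-11 * 2.438e+51 / 9.000e+18 = 1.808e+22

1.808e+22 N


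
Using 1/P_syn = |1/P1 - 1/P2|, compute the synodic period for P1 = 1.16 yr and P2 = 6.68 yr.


1/P_syn = |1/P1 - 1/P2| = |1/1.16 - 1/6.68| => P_syn = 1.4038

1.4038 years


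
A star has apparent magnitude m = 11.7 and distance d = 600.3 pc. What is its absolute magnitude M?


M = m - 5*log10(d) + 5 = 11.7 - 5*log10(600.3) + 5 = 2.8082

2.8082


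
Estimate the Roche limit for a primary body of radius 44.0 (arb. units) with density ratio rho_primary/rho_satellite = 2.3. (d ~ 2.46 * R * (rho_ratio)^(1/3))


d_Roche = 2.46 * 44.0 * 2.3^(1/3) = 142.8775

142.8775


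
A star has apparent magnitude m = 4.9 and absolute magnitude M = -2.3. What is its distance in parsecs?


d = 10^((m - M + 5)/5) = 10^((4.9 - -2.3 + 5)/5) = 275.4229

275.4229 pc


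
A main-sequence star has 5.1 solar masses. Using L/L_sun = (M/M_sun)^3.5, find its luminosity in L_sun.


L/L_sun = (M/M_sun)^3.5 = 5.1^3.5 = 299.5681

299.5681 L_sun


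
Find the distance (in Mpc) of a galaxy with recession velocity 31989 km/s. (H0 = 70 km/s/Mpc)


d = v / H0 = 31989 / 70 = 456.9857

456.9857 Mpc


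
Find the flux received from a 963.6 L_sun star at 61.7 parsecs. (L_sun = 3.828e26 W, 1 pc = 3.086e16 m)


F = L / (4*pi*d^2) = 3.689e+29 / (4*pi*(1.904e+18)^2) = 8.096e-09

8.096e-09 W/m^2


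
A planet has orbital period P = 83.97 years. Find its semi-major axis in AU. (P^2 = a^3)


a = P^(2/3) = 83.97^(2/3) = 19.1756

19.1756 AU


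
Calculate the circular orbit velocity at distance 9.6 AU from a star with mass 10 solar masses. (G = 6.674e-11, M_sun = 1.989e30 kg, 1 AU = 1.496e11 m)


v = sqrt(GM/r) = sqrt(6.674e-11 * 1.989e+31 / 1.436e+12) = 30402.4848

30402.4848 m/s


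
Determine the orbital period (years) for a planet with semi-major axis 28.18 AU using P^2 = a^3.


P = a^(3/2) = 28.18^1.5 = 149.5931

149.5931 years


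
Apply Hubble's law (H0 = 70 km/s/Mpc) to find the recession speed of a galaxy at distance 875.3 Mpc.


v = H0 * d = 70 * 875.3 = 61271.0

61271.0 km/s


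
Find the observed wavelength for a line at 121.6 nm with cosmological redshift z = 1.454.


lam_obs = lam_emit * (1 + z) = 121.6 * (1 + 1.454) = 298.4064

298.4064 nm


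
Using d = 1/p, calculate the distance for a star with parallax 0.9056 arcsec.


d = 1/p = 1/0.9056 = 1.1042

1.1042 pc


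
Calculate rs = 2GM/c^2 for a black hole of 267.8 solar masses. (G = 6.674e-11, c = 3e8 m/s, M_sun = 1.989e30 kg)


M = 267.8 * 1.989e30 kg = 5.326542e+32 kg. rs = 2GM/c^2 = 2 * 6.674e-11 * 5.326542e+32 / (3e8)^2 = 789985.3624

789985.3624 m


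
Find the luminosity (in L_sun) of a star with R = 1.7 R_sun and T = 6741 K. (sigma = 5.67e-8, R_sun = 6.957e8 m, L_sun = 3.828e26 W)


R = 1.7 * 6.957e8 m = 1.18269e+09 m. L = 4*pi*R^2*sigma*T^4 = 4*pi*(1.18269e+09)^2 * 5.67e-8 * 6741^4 = 2.057937026e+27 W. L/L_sun = 2.057937026e+27 / 3.828e26 = 5.376

5.376 L_sun


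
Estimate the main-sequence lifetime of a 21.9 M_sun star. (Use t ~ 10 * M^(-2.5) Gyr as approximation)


t = 10 * M^(-2.5) = 10 * 21.9^(-2.5) = 0.0045

0.0045 Gyr


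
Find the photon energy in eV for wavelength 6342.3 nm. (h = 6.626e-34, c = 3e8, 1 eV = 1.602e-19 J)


E = hc/lambda = 6.626e-34 * 3e8 / 6.342e-06 = 3.134e-20 J = 0.1956 eV

0.1956 eV


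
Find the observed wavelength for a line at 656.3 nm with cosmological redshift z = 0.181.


lam_obs = lam_emit * (1 + z) = 656.3 * (1 + 0.181) = 775.0903

775.0903 nm


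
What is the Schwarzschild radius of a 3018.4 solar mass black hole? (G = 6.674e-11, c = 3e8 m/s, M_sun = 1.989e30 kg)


M = 3018.4 * 1.989e30 kg = 6.0035976e+33 kg. rs = 2GM/c^2 = 2 * 6.674e-11 * 6.0035976e+33 / (3e8)^2 = 8.904e+06

8.904e+06 m


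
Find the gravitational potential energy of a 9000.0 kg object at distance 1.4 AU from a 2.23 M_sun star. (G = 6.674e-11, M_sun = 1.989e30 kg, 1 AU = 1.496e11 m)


M = 2.23 * 1.989e30 kg = 4.43547e+30 kg; r = 1.4 AU * 1.496e11 m/AU = 2.0944e+11 m. U = -GM*m/r = -(6.674e-11 * 4.43547e+30 * 9000.0) / 2.0944e+11 = -1.272e+13

-1.272e+13 J


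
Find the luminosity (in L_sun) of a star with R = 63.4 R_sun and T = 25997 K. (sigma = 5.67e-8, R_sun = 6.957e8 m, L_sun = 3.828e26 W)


R = 63.4 * 6.957e8 m = 4.410738e+10 m. L = 4*pi*R^2*sigma*T^4 = 4*pi*(4.410738e+10)^2 * 5.67e-8 * 25997^4 = 6.331525818e+32 W. L/L_sun = 6.331525818e+32 / 3.828e26 = 1.654e+06

1.654e+06 L_sun


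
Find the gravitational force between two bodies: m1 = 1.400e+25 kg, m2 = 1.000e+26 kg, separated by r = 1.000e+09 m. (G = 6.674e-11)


F = G*m1*m2/r^2 = 6.674e-11 * 1.400e+25 * 1.000e+26 / (1.000e+09)^2 = 6.674e-11 * 1.400e+51 / 1.000e+18 = 9.344e+22

9.344e+22 N


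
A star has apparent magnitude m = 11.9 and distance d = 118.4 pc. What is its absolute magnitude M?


M = m - 5*log10(d) + 5 = 11.9 - 5*log10(118.4) + 5 = 6.5332

6.5332


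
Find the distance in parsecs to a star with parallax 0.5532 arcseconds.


d = 1/p = 1/0.5532 = 1.8077

1.8077 pc


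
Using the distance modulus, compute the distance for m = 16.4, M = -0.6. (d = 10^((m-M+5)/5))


d = 10^((m - M + 5)/5) = 10^((16.4 - -0.6 + 5)/5) = 25118.8643

25118.8643 pc


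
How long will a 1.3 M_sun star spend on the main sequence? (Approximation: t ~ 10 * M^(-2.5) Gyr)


t = 10 * M^(-2.5) = 10 * 1.3^(-2.5) = 5.1897

5.1897 Gyr


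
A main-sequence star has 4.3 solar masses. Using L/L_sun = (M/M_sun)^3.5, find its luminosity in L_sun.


L/L_sun = (M/M_sun)^3.5 = 4.3^3.5 = 164.8692

164.8692 L_sun


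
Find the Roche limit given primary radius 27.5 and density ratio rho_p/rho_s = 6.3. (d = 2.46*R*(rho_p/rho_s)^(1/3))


d_Roche = 2.46 * 27.5 * 6.3^(1/3) = 124.9438

124.9438


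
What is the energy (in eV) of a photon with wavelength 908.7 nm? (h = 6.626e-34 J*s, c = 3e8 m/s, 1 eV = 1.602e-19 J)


E = hc/lambda = 6.626e-34 * 3e8 / 9.087e-07 = 2.188e-19 J = 1.3655 eV

1.3655 eV


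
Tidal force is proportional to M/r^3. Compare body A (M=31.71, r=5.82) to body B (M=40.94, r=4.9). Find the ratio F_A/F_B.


Ratio = (M1/r1^3) / (M2/r2^3) = (31.71/5.82^3) / (40.94/4.9^3) = 0.4622

0.4622


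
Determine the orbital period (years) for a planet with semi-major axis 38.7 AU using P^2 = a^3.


P = a^(3/2) = 38.7^1.5 = 240.7501

240.7501 years


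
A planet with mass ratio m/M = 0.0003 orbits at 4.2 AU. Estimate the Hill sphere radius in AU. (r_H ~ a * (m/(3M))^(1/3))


r_H = a * (m/3M)^(1/3) = 4.2 * (0.0003/3)^(1/3) = 0.1949

0.1949 AU


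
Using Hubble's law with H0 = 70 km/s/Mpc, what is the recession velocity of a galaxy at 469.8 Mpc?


v = H0 * d = 70 * 469.8 = 32886.0

32886.0 km/s


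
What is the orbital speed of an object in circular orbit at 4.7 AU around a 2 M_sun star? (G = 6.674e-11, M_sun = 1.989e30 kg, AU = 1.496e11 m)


v = sqrt(GM/r) = sqrt(6.674e-11 * 3.978e+30 / 7.031e+11) = 19431.6986

19431.6986 m/s


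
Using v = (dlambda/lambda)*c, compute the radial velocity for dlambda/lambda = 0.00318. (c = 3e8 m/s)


v = (dlambda/lambda) * c = 0.00318 * 3e8 = 954000.0

954000.0 m/s


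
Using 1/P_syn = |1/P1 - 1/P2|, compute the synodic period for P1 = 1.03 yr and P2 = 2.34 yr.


1/P_syn = |1/P1 - 1/P2| = |1/1.03 - 1/2.34| => P_syn = 1.8398

1.8398 years


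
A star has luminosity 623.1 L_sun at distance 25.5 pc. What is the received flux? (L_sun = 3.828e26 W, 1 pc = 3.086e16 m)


F = L / (4*pi*d^2) = 2.385e+29 / (4*pi*(7.869e+17)^2) = 3.065e-08

3.065e-08 W/m^2


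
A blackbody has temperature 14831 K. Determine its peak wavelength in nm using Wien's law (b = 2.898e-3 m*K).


lam_max = b / T = 2.898e-3 / 14831 = 1.954e-07 m = 195.4015 nm

195.4015 nm


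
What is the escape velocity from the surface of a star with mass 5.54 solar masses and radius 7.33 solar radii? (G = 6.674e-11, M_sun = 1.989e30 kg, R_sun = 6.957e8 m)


M = 5.54 * 1.989e30 kg = 1.101906e+31 kg; R = 7.33 * 6.957e8 m = 5.099481e+09 m. v_esc = sqrt(2GM/R) = sqrt(2 * 6.674e-11 * 1.101906e+31 / 5.099481e+09) = 537053.2931

537053.2931 m/s


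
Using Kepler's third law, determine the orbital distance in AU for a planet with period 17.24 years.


a = P^(2/3) = 17.24^(2/3) = 6.6736

6.6736 AU


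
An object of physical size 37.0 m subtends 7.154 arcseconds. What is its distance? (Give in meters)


D = size / theta_rad, theta_rad = 7.154 * pi/(180*3600) = 3.468e-05, D = 1.067e+06

1.067e+06 m


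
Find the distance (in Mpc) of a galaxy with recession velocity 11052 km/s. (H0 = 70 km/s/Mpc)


d = v / H0 = 11052 / 70 = 157.8857

157.8857 Mpc


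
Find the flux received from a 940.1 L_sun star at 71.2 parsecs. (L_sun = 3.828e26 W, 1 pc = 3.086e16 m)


F = L / (4*pi*d^2) = 3.599e+29 / (4*pi*(2.197e+18)^2) = 5.932e-09

5.932e-09 W/m^2


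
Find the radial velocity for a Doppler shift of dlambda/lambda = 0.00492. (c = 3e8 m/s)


v = (dlambda/lambda) * c = 0.00492 * 3e8 = 1.476e+06

1.476e+06 m/s


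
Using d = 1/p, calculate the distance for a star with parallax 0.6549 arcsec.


d = 1/p = 1/0.6549 = 1.527

1.527 pc


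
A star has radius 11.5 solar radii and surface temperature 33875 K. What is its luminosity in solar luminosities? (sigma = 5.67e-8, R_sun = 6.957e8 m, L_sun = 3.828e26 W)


R = 11.5 * 6.957e8 m = 8.00055e+09 m. L = 4*pi*R^2*sigma*T^4 = 4*pi*(8.00055e+09)^2 * 5.67e-8 * 33875^4 = 6.005509051e+31 W. L/L_sun = 6.005509051e+31 / 3.828e26 = 156883.7265

156883.7265 L_sun


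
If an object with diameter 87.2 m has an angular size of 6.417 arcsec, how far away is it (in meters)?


D = size / theta_rad, theta_rad = 6.417 * pi/(180*3600) = 3.111e-05, D = 2.803e+06

2.803e+06 m


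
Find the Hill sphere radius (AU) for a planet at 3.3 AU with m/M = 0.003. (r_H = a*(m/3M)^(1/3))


r_H = a * (m/3M)^(1/3) = 3.3 * (0.003/3)^(1/3) = 0.33

0.33 AU


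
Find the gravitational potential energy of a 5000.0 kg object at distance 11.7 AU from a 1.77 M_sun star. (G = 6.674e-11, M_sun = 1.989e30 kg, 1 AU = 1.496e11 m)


M = 1.77 * 1.989e30 kg = 3.52053e+30 kg; r = 11.7 AU * 1.496e11 m/AU = 1.75032e+12 m. U = -GM*m/r = -(6.674e-11 * 3.52053e+30 * 5000.0) / 1.75032e+12 = -6.712e+11

-6.712e+11 J


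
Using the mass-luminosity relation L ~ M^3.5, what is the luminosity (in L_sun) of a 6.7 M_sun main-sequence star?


L/L_sun = (M/M_sun)^3.5 = 6.7^3.5 = 778.5057

778.5057 L_sun


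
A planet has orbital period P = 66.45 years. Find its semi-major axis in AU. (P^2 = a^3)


a = P^(2/3) = 66.45^(2/3) = 16.4058

16.4058 AU


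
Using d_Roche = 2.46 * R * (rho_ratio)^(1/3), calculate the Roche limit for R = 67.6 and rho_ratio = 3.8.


d_Roche = 2.46 * 67.6 * 3.8^(1/3) = 259.5034

259.5034


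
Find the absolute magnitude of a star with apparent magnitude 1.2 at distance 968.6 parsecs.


M = m - 5*log10(d) + 5 = 1.2 - 5*log10(968.6) + 5 = -8.7307

-8.7307


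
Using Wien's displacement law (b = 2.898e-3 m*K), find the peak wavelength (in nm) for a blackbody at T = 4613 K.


lam_max = b / T = 2.898e-3 / 4613 = 6.282e-07 m = 628.2246 nm

628.2246 nm


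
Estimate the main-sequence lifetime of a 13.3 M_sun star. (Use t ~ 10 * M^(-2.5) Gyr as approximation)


t = 10 * M^(-2.5) = 10 * 13.3^(-2.5) = 0.0155

0.0155 Gyr


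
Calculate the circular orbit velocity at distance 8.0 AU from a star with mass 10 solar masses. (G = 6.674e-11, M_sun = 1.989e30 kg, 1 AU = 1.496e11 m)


v = sqrt(GM/r) = sqrt(6.674e-11 * 1.989e+31 / 1.197e+12) = 33304.2534

33304.2534 m/s


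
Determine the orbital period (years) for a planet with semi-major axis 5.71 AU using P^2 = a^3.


P = a^(3/2) = 5.71^1.5 = 13.6444

13.6444 years


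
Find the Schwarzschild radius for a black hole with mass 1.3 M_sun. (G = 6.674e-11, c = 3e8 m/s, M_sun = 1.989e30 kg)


M = 1.3 * 1.989e30 kg = 2.5857e+30 kg. rs = 2GM/c^2 = 2 * 6.674e-11 * 2.5857e+30 / (3e8)^2 = 3834.8804

3834.8804 m


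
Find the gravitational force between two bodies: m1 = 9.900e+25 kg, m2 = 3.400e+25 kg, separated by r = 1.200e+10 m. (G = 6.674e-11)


F = G*m1*m2/r^2 = 6.674e-11 * 9.900e+25 * 3.400e+25 / (1.200e+10)^2 = 6.674e-11 * 3.366e+51 / 1.440e+20 = 1.560e+21

1.560e+21 N


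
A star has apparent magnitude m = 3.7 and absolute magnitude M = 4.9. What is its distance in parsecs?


d = 10^((m - M + 5)/5) = 10^((3.7 - 4.9 + 5)/5) = 5.7544

5.7544 pc


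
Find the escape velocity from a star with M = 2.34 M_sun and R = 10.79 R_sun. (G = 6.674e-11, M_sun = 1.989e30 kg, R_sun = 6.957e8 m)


M = 2.34 * 1.989e30 kg = 4.65426e+30 kg; R = 10.79 * 6.957e8 m = 7.506603e+09 m. v_esc = sqrt(2GM/R) = sqrt(2 * 6.674e-11 * 4.65426e+30 / 7.506603e+09) = 287681.3415

287681.3415 m/s


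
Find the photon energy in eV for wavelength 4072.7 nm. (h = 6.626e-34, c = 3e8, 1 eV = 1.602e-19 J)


E = hc/lambda = 6.626e-34 * 3e8 / 4.073e-06 = 4.881e-20 J = 0.3047 eV

0.3047 eV


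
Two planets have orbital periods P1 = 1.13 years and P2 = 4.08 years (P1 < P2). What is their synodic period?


1/P_syn = |1/P1 - 1/P2| = |1/1.13 - 1/4.08| => P_syn = 1.5628

1.5628 years


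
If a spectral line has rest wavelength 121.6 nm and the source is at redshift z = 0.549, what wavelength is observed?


lam_obs = lam_emit * (1 + z) = 121.6 * (1 + 0.549) = 188.3584

188.3584 nm


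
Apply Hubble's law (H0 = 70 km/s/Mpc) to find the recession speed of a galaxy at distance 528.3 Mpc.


v = H0 * d = 70 * 528.3 = 36981.0

36981.0 km/s


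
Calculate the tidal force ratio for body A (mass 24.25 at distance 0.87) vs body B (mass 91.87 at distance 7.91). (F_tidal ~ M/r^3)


Ratio = (M1/r1^3) / (M2/r2^3) = (24.25/0.87^3) / (91.87/7.91^3) = 198.3854

198.3854


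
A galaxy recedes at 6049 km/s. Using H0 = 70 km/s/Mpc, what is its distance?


d = v / H0 = 6049 / 70 = 86.4143

86.4143 Mpc


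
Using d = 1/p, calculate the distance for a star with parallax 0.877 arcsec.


d = 1/p = 1/0.877 = 1.1403

1.1403 pc


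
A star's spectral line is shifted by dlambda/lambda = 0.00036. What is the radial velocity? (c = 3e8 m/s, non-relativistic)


v = (dlambda/lambda) * c = 0.00036 * 3e8 = 108000.0

108000.0 m/s


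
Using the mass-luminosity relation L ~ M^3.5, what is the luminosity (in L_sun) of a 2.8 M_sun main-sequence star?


L/L_sun = (M/M_sun)^3.5 = 2.8^3.5 = 36.7327

36.7327 L_sun


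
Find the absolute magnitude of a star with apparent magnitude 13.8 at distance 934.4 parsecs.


M = m - 5*log10(d) + 5 = 13.8 - 5*log10(934.4) + 5 = 3.9473

3.9473


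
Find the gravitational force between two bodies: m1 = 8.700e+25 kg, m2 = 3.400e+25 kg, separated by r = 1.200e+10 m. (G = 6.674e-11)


F = G*m1*m2/r^2 = 6.674e-11 * 8.700e+25 * 3.400e+25 / (1.200e+10)^2 = 6.674e-11 * 2.958e+51 / 1.440e+20 = 1.371e+21

1.371e+21 N


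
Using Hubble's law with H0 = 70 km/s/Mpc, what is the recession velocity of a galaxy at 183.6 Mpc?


v = H0 * d = 70 * 183.6 = 12852.0

12852.0 km/s


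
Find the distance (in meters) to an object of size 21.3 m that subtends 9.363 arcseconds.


D = size / theta_rad, theta_rad = 9.363 * pi/(180*3600) = 4.539e-05, D = 469234.2596

469234.2596 m


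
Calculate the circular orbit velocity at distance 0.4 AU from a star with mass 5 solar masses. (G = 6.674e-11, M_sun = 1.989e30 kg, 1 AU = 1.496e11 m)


v = sqrt(GM/r) = sqrt(6.674e-11 * 9.945e+30 / 5.984e+10) = 105317.2966

105317.2966 m/s


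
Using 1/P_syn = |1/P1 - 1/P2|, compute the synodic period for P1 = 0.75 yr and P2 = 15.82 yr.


1/P_syn = |1/P1 - 1/P2| = |1/0.75 - 1/15.82| => P_syn = 0.7873

0.7873 years


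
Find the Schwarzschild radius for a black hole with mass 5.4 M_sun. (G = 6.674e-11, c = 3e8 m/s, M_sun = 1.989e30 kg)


M = 5.4 * 1.989e30 kg = 1.07406e+31 kg. rs = 2GM/c^2 = 2 * 6.674e-11 * 1.07406e+31 / (3e8)^2 = 15929.5032

15929.5032 m


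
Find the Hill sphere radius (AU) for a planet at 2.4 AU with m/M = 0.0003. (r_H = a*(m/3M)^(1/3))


r_H = a * (m/3M)^(1/3) = 2.4 * (0.0003/3)^(1/3) = 0.1114

0.1114 AU


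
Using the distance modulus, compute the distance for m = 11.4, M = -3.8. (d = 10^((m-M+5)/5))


d = 10^((m - M + 5)/5) = 10^((11.4 - -3.8 + 5)/5) = 10964.782

10964.782 pc


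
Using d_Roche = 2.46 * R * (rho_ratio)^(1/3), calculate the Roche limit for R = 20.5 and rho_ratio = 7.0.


d_Roche = 2.46 * 20.5 * 7.0^(1/3) = 96.4691

96.4691


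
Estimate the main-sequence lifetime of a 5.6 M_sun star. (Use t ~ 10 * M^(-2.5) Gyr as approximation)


t = 10 * M^(-2.5) = 10 * 5.6^(-2.5) = 0.1348

0.1348 Gyr


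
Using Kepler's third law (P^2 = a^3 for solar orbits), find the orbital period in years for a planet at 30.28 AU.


P = a^(3/2) = 30.28^1.5 = 166.6226

166.6226 years


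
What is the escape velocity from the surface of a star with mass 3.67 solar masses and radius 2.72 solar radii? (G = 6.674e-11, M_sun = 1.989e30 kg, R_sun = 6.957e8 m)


M = 3.67 * 1.989e30 kg = 7.29963e+30 kg; R = 2.72 * 6.957e8 m = 1.892304e+09 m. v_esc = sqrt(2GM/R) = sqrt(2 * 6.674e-11 * 7.29963e+30 / 1.892304e+09) = 717568.0098

717568.0098 m/s


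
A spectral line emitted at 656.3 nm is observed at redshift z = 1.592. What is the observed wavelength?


lam_obs = lam_emit * (1 + z) = 656.3 * (1 + 1.592) = 1701.1296

1701.1296 nm


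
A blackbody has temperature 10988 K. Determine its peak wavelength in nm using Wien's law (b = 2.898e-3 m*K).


lam_max = b / T = 2.898e-3 / 10988 = 2.637e-07 m = 263.7423 nm

263.7423 nm


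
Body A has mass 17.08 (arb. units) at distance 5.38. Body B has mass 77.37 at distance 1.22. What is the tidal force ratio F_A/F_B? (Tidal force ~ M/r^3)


Ratio = (M1/r1^3) / (M2/r2^3) = (17.08/5.38^3) / (77.37/1.22^3) = 0.0026

0.0026


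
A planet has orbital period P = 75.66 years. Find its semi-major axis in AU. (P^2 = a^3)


a = P^(2/3) = 75.66^(2/3) = 17.8886

17.8886 AU


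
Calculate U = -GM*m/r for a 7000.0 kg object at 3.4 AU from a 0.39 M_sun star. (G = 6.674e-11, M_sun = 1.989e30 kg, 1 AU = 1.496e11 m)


M = 0.39 * 1.989e30 kg = 7.7571e+29 kg; r = 3.4 AU * 1.496e11 m/AU = 5.0864e+11 m. U = -GM*m/r = -(6.674e-11 * 7.7571e+29 * 7000.0) / 5.0864e+11 = -7.125e+11

-7.125e+11 J


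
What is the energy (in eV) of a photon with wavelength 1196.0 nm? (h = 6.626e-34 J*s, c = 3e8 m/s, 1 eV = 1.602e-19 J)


E = hc/lambda = 6.626e-34 * 3e8 / 1.196e-06 = 1.662e-19 J = 1.0375 eV

1.0375 eV


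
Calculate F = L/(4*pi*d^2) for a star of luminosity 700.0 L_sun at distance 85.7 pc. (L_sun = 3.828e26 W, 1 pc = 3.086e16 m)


F = L / (4*pi*d^2) = 2.680e+29 / (4*pi*(2.645e+18)^2) = 3.049e-09

3.049e-09 W/m^2


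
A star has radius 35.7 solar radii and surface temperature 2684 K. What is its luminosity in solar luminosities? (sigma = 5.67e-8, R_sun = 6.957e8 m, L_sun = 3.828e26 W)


R = 35.7 * 6.957e8 m = 2.483649e+10 m. L = 4*pi*R^2*sigma*T^4 = 4*pi*(2.483649e+10)^2 * 5.67e-8 * 2684^4 = 2.280885098e+28 W. L/L_sun = 2.280885098e+28 / 3.828e26 = 59.5843

59.5843 L_sun


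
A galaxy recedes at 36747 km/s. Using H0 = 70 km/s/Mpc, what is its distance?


d = v / H0 = 36747 / 70 = 524.9571

524.9571 Mpc


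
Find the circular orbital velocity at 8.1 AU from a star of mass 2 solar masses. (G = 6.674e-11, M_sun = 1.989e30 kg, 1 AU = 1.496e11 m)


v = sqrt(GM/r) = sqrt(6.674e-11 * 3.978e+30 / 1.212e+12) = 14801.8904

14801.8904 m/s


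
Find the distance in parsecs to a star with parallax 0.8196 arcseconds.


d = 1/p = 1/0.8196 = 1.2201

1.2201 pc


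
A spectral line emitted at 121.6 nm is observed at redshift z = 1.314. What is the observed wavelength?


lam_obs = lam_emit * (1 + z) = 121.6 * (1 + 1.314) = 281.3824

281.3824 nm


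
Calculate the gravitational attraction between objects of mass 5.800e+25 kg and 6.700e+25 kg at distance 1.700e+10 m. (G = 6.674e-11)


F = G*m1*m2/r^2 = 6.674e-11 * 5.800e+25 * 6.700e+25 / (1.700e+10)^2 = 6.674e-11 * 3.886e+51 / 2.890e+20 = 8.974e+20

8.974e+20 N


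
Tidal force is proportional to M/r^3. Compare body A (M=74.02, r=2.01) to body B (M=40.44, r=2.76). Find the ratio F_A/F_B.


Ratio = (M1/r1^3) / (M2/r2^3) = (74.02/2.01^3) / (40.44/2.76^3) = 4.7389

4.7389


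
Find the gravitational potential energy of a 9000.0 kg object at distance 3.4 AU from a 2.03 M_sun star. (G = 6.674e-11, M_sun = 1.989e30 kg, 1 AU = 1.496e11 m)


M = 2.03 * 1.989e30 kg = 4.03767e+30 kg; r = 3.4 AU * 1.496e11 m/AU = 5.0864e+11 m. U = -GM*m/r = -(6.674e-11 * 4.03767e+30 * 9000.0) / 5.0864e+11 = -4.768e+12

-4.768e+12 J


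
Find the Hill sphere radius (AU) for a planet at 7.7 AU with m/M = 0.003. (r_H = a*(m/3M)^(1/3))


r_H = a * (m/3M)^(1/3) = 7.7 * (0.003/3)^(1/3) = 0.77

0.77 AU


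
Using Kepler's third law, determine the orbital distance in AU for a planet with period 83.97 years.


a = P^(2/3) = 83.97^(2/3) = 19.1756

19.1756 AU


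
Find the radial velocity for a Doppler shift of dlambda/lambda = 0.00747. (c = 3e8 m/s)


v = (dlambda/lambda) * c = 0.00747 * 3e8 = 2.241e+06

2.241e+06 m/s


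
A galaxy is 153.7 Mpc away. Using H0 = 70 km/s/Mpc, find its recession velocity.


v = H0 * d = 70 * 153.7 = 10759.0

10759.0 km/s


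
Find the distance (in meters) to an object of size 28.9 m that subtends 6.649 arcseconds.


D = size / theta_rad, theta_rad = 6.649 * pi/(180*3600) = 3.224e-05, D = 896533.7495

896533.7495 m


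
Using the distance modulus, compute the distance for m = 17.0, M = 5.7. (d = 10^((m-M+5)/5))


d = 10^((m - M + 5)/5) = 10^((17.0 - 5.7 + 5)/5) = 1819.7009

1819.7009 pc


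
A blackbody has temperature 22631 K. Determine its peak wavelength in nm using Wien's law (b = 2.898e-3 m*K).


lam_max = b / T = 2.898e-3 / 22631 = 1.281e-07 m = 128.0544 nm

128.0544 nm


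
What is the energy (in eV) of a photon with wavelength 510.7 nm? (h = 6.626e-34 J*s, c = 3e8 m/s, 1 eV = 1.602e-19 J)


E = hc/lambda = 6.626e-34 * 3e8 / 5.107e-07 = 3.892e-19 J = 2.4297 eV

2.4297 eV


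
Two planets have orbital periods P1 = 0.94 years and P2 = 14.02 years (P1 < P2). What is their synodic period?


1/P_syn = |1/P1 - 1/P2| = |1/0.94 - 1/14.02| => P_syn = 1.0076

1.0076 years


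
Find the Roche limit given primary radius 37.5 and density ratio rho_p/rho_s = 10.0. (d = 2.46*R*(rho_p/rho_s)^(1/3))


d_Roche = 2.46 * 37.5 * 10.0^(1/3) = 198.7466

198.7466


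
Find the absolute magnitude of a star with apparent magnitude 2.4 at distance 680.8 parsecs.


M = m - 5*log10(d) + 5 = 2.4 - 5*log10(680.8) + 5 = -6.7651

-6.7651


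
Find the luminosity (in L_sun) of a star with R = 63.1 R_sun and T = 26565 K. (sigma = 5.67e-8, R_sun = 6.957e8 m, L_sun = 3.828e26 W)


R = 63.1 * 6.957e8 m = 4.389867e+10 m. L = 4*pi*R^2*sigma*T^4 = 4*pi*(4.389867e+10)^2 * 5.67e-8 * 26565^4 = 6.838091836e+32 W. L/L_sun = 6.838091836e+32 / 3.828e26 = 1.786e+06

1.786e+06 L_sun


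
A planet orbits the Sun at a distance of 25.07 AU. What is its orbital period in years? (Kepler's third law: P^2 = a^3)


P = a^(3/2) = 25.07^1.5 = 125.5254

125.5254 years


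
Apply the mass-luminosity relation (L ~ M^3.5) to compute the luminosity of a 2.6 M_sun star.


L/L_sun = (M/M_sun)^3.5 = 2.6^3.5 = 28.3404

28.3404 L_sun


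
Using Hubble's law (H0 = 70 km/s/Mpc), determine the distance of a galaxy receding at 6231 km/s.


d = v / H0 = 6231 / 70 = 89.0143

89.0143 Mpc


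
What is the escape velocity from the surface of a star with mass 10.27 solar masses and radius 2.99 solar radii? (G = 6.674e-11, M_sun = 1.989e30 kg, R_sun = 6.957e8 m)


M = 10.27 * 1.989e30 kg = 2.042703e+31 kg; R = 2.99 * 6.957e8 m = 2.080143e+09 m. v_esc = sqrt(2GM/R) = sqrt(2 * 6.674e-11 * 2.042703e+31 / 2.080143e+09) = 1.145e+06

1.145e+06 m/s


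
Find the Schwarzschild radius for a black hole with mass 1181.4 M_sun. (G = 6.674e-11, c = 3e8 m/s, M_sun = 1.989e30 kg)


M = 1181.4 * 1.989e30 kg = 2.3498046e+33 kg. rs = 2GM/c^2 = 2 * 6.674e-11 * 2.3498046e+33 / (3e8)^2 = 3.485e+06

3.485e+06 m


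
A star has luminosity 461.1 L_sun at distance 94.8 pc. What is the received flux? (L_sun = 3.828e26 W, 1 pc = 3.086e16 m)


F = L / (4*pi*d^2) = 1.765e+29 / (4*pi*(2.926e+18)^2) = 1.641e-09

1.641e-09 W/m^2


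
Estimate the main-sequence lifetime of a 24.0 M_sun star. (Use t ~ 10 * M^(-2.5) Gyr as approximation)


t = 10 * M^(-2.5) = 10 * 24.0^(-2.5) = 0.0035

0.0035 Gyr


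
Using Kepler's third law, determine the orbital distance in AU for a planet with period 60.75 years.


a = P^(2/3) = 60.75^(2/3) = 15.4536

15.4536 AU


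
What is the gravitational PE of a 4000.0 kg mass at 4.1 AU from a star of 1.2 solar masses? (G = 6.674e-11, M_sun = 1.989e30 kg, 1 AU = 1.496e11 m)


M = 1.2 * 1.989e30 kg = 2.3868e+30 kg; r = 4.1 AU * 1.496e11 m/AU = 6.1336e+11 m. U = -GM*m/r = -(6.674e-11 * 2.3868e+30 * 4000.0) / 6.1336e+11 = -1.039e+12

-1.039e+12 J


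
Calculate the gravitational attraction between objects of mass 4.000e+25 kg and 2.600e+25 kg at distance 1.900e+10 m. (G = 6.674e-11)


F = G*m1*m2/r^2 = 6.674e-11 * 4.000e+25 * 2.600e+25 / (1.900e+10)^2 = 6.674e-11 * 1.040e+51 / 3.610e+20 = 1.923e+20

1.923e+20 N


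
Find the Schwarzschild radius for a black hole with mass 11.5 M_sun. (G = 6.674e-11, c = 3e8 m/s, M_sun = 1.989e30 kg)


M = 11.5 * 1.989e30 kg = 2.28735e+31 kg. rs = 2GM/c^2 = 2 * 6.674e-11 * 2.28735e+31 / (3e8)^2 = 33923.942

33923.942 m


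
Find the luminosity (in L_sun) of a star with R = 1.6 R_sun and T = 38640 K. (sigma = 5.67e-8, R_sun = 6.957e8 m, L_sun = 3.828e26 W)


R = 1.6 * 6.957e8 m = 1.11312e+09 m. L = 4*pi*R^2*sigma*T^4 = 4*pi*(1.11312e+09)^2 * 5.67e-8 * 38640^4 = 1.968001232e+30 W. L/L_sun = 1.968001232e+30 / 3.828e26 = 5141.069

5141.069 L_sun


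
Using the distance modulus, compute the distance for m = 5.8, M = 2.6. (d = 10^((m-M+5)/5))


d = 10^((m - M + 5)/5) = 10^((5.8 - 2.6 + 5)/5) = 43.6516

43.6516 pc


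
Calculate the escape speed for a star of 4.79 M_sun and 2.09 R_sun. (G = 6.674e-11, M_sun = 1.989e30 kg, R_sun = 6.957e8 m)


M = 4.79 * 1.989e30 kg = 9.52731e+30 kg; R = 2.09 * 6.957e8 m = 1.454013e+09 m. v_esc = sqrt(2GM/R) = sqrt(2 * 6.674e-11 * 9.52731e+30 / 1.454013e+09) = 935209.915

935209.915 m/s


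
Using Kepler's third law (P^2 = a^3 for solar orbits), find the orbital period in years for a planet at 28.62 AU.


P = a^(3/2) = 28.62^1.5 = 153.1103

153.1103 years


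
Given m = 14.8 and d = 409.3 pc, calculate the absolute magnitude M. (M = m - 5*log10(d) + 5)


M = m - 5*log10(d) + 5 = 14.8 - 5*log10(409.3) + 5 = 6.7398

6.7398


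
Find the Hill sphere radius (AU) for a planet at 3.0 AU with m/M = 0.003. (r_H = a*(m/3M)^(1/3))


r_H = a * (m/3M)^(1/3) = 3.0 * (0.003/3)^(1/3) = 0.3

0.3 AU


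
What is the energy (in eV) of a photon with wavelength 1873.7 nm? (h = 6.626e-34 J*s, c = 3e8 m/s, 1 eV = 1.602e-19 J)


E = hc/lambda = 6.626e-34 * 3e8 / 1.874e-06 = 1.061e-19 J = 0.6622 eV

0.6622 eV


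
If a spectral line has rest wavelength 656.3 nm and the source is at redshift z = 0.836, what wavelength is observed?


lam_obs = lam_emit * (1 + z) = 656.3 * (1 + 0.836) = 1204.9668

1204.9668 nm
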